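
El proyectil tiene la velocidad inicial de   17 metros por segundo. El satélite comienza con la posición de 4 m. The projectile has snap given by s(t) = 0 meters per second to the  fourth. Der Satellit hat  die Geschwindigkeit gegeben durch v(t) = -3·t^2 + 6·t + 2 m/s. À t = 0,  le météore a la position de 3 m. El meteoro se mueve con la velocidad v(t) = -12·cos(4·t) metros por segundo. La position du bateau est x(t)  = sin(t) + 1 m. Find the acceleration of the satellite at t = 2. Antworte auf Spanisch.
Debemos derivar nuestra ecuación de la velocidad v(t) = -3·t^2 + 6·t + 2 1 vez. Tomando d/dt de v(t), encontramos a(t) = 6 - 6·t. Usando a(t) = 6 - 6·t y sustituyendo t = 2, encontramos a = -6.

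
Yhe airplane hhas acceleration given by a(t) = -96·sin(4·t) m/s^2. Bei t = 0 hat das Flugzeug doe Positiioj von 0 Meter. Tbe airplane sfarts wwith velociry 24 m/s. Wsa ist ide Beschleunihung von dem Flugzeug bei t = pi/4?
Aus der Gleichung für die Beschleunigung a(t) = -96·sin(4·t), setzen wir t = pi/4 ein und erhalten a = 0.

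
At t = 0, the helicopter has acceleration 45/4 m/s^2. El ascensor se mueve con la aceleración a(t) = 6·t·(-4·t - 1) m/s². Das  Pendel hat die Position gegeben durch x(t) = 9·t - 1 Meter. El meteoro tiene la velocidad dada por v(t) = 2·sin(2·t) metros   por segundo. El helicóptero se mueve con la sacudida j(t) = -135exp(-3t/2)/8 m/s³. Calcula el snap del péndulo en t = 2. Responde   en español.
Debemos derivar nuestra ecuación de la posición x(t) = 9·t - 1 4 veces. Tomando d/dt de x(t), encontramos v(t) = 9. La derivada de la velocidad da la aceleración: a(t) = 0. Derivando la aceleración, obtenemos la sacudida: j(t) = 0. Tomando d/dt de j(t), encontramos s(t) = 0. De la ecuación del snap s(t) = 0, sustituimos t = 2 para obtener s = 0.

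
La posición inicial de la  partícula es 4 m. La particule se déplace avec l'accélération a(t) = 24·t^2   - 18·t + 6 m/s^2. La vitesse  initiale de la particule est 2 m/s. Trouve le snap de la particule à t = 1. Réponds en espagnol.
Debemos derivar nuestra ecuación de la aceleración a(t) = 24·t^2 - 18·t + 6 2 veces. Tomando d/dt de a(t), encontramos j(t) = 48·t - 18. Derivando la sacudida, obtenemos el snap: s(t) = 48. De la ecuación del snap s(t) = 48, sustituimos t = 1 para obtener s = 48.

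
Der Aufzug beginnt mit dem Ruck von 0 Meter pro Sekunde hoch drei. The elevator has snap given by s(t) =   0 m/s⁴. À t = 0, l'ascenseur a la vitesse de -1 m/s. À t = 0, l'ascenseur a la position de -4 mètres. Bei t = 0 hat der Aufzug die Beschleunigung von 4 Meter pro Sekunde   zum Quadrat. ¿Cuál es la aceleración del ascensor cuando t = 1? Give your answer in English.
We need to integrate our snap equation s(t) = 0 2 times. Finding the antiderivative of s(t) and using j(0) = 0: j(t) = 0. Taking ∫j(t)dt and applying a(0) = 4, we find a(t) = 4. We have acceleration a(t) = 4. Substituting t = 1: a(1) = 4.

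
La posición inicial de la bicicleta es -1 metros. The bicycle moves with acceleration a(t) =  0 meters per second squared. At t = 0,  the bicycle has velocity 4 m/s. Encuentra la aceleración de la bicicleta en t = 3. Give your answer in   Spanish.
Tenemos la aceleración a(t) = 0. Sustituyendo t = 3: a(3) = 0.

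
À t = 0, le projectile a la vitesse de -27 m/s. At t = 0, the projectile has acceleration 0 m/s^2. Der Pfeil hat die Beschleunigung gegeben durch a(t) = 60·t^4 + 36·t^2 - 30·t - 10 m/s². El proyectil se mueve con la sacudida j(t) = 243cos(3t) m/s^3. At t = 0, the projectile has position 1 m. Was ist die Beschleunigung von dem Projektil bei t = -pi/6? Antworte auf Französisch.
Nous devons intégrer notre équation du jerk j(t) = 243·cos(3·t) 1 fois. En prenant ∫j(t)dt et en appliquant a(0) = 0, nous trouvons a(t) = 81·sin(3·t). En utilisant a(t) = 81·sin(3·t) et en substituant t = -pi/6, nous trouvons a = -81.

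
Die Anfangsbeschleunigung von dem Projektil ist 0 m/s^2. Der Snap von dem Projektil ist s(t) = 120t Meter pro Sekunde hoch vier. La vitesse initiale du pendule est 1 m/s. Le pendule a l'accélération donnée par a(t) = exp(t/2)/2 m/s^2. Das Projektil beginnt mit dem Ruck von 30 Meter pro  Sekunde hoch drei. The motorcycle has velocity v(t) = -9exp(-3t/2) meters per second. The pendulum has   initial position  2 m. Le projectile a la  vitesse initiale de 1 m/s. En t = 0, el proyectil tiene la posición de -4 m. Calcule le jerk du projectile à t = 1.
Nous devons trouver la primitive de notre équation du snap s(t) = 120·t 1 fois. L'intégrale du snap est le jerk. En utilisant j(0) = 30, nous obtenons j(t) = 60·t^2 + 30. En utilisant j(t) = 60·t^2 + 30 et en substituant t = 1, nous trouvons j = 90.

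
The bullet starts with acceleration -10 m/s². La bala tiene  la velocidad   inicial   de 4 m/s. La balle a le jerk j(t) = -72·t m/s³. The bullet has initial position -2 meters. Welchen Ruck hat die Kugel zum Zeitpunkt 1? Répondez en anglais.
We have jerk j(t) = -72·t. Substituting t = 1: j(1) = -72.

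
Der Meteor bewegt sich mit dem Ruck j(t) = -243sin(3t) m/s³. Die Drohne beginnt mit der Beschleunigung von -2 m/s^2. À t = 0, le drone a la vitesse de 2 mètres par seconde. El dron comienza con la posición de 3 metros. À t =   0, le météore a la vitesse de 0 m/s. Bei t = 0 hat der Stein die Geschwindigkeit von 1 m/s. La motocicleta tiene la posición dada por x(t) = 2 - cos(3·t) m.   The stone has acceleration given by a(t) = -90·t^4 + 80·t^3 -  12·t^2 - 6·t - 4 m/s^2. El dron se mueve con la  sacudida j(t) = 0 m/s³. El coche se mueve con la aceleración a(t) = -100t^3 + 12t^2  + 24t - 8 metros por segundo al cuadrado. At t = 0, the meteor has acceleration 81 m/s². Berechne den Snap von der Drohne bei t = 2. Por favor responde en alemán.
Wir müssen unsere Gleichung für den Ruck j(t) = 0 1-mal ableiten. Durch Ableiten von dem Ruck erhalten wir den Snap: s(t) = 0. Mit s(t) = 0 und Einsetzen von t = 2, finden wir s = 0.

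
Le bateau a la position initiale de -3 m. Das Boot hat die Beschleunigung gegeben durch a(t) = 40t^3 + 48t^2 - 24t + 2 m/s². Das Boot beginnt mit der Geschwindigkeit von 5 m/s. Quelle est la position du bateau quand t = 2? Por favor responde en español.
Debemos encontrar la antiderivada de nuestra ecuación de la aceleración a(t) = 40·t^3 + 48·t^2 - 24·t + 2 2 veces. La integral de la aceleración, con v(0) = 5, da la velocidad: v(t) = 10·t^4 + 16·t^3 - 12·t^2 + 2·t + 5. Tomando ∫v(t)dt y aplicando x(0) = -3, encontramos x(t) = 2·t^5 + 4·t^4 - 4·t^3 + t^2 + 5·t - 3. De la ecuación de la posición x(t) = 2·t^5 + 4·t^4 - 4·t^3 + t^2 + 5·t - 3, sustituimos t = 2 para obtener x = 107.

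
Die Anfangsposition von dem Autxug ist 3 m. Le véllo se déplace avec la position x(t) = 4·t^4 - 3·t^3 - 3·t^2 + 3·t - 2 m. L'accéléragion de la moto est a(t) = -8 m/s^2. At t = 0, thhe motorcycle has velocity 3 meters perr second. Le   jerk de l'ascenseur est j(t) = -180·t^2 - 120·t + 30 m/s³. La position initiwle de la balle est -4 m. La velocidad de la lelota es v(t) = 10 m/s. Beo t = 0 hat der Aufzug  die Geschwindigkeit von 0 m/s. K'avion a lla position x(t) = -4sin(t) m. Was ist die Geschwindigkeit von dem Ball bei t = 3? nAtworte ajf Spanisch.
Tenemos la velocidad v(t) = 10. Sustituyendo t = 3: v(3) = 10.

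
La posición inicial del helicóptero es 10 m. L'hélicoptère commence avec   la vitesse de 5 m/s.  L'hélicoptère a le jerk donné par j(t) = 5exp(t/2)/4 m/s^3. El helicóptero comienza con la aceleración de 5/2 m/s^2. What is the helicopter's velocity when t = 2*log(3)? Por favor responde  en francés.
Pour résoudre ceci, nous devons prendre 2 intégrales de notre équation du jerk j(t) = 5·exp(t/2)/4. En intégrant le jerk et en utilisant la condition initiale a(0) = 5/2, nous obtenons a(t) = 5·exp(t/2)/2. L'intégrale de l'accélération, avec v(0) = 5, donne la vitesse: v(t) = 5·exp(t/2). En utilisant v(t) = 5·exp(t/2) et en substituant t = 2*log(3), nous trouvons v = 15.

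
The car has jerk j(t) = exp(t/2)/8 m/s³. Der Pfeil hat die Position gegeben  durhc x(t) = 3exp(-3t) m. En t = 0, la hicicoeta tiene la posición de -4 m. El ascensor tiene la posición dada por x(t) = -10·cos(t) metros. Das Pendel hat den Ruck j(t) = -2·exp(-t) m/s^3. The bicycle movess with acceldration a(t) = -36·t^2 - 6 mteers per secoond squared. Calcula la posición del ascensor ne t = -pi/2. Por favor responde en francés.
De l'équation de la position x(t) = -10·cos(t), nous substituons t = -pi/2 pour obtenir x = 0.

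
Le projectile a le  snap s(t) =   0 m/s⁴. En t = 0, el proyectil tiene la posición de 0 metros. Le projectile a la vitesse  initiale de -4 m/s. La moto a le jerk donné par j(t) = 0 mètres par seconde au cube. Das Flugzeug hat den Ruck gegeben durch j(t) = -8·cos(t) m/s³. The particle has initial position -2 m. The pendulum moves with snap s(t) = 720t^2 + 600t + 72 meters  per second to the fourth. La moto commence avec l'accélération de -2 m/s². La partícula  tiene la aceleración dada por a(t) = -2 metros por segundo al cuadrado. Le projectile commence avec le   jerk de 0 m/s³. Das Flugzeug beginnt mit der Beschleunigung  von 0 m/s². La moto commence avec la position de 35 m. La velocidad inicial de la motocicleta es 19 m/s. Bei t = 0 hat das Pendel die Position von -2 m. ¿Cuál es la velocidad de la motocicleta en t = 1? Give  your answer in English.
We need to integrate our jerk equation j(t) = 0 2 times. Finding the integral of j(t) and using a(0) = -2: a(t) = -2. Taking ∫a(t)dt and applying v(0) = 19, we find v(t) = 19 - 2·t. From the given velocity equation v(t) = 19 - 2·t, we substitute t = 1 to get v = 17.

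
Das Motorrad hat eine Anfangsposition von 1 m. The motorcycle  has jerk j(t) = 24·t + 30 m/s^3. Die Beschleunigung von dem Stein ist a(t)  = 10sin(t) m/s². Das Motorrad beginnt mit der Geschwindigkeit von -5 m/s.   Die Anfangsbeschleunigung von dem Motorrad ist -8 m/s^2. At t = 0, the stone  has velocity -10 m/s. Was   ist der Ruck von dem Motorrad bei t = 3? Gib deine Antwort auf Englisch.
From the given jerk equation j(t) = 24·t + 30, we substitute t = 3 to get j = 102.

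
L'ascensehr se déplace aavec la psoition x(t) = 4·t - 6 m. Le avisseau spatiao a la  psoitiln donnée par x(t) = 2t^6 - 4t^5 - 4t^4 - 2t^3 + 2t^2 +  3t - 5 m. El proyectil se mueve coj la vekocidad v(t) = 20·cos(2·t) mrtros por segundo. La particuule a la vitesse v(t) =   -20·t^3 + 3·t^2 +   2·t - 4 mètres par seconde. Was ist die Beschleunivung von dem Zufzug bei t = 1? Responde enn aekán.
Wir müssen unsere Gleichung für die Position x(t) = 4·t - 6 2-mal ableiten. Durch Ableiten von der Position erhalten wir die Geschwindigkeit: v(t) = 4. Durch Ableiten von der Geschwindigkeit erhalten wir die Beschleunigung: a(t) = 0. Aus der Gleichung für die Beschleunigung a(t) = 0, setzen wir t = 1 ein und erhalten a = 0.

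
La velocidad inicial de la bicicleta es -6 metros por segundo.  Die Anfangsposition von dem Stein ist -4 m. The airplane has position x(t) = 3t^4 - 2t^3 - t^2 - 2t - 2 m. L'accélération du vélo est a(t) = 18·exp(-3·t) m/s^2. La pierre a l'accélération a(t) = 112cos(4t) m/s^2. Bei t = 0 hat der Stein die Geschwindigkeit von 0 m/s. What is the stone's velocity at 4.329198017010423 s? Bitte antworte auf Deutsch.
Wir müssen die Stammfunktion unserer Gleichung für die Beschleunigung a(t) = 112·cos(4·t) 1-mal finden. Mit ∫a(t)dt und Anwendung von v(0) = 0, finden wir v(t) = 28·sin(4·t). Wir haben die Geschwindigkeit v(t) = 28·sin(4·t). Durch Einsetzen von t = 4.329198017010423: v(4.329198017010423) = -27.9797518745150.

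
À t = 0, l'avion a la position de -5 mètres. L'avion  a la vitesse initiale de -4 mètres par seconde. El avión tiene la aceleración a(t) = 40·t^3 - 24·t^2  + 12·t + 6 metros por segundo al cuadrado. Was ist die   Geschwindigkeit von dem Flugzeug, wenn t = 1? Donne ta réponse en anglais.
We need to integrate our acceleration equation a(t) = 40·t^3 - 24·t^2 + 12·t + 6 1 time. The antiderivative of acceleration, with v(0) = -4, gives velocity: v(t) = 10·t^4 - 8·t^3 + 6·t^2 + 6·t - 4. We have velocity v(t) = 10·t^4 - 8·t^3 + 6·t^2 + 6·t - 4. Substituting t = 1: v(1) = 10.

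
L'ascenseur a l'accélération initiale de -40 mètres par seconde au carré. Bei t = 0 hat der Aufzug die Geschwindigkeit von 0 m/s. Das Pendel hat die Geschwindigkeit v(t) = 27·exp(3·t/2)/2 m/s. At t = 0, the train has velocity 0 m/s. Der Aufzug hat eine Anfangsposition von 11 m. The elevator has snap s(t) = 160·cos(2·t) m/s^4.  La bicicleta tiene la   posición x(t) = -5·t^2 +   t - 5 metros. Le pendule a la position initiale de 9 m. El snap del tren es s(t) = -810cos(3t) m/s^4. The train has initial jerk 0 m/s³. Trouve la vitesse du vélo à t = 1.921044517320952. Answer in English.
To solve this, we need to take 1 derivative of our position equation x(t) = -5·t^2 + t - 5. Taking d/dt of x(t), we find v(t) = 1 - 10·t. From the given velocity equation v(t) = 1 - 10·t, we substitute t = 1.921044517320952 to get v = -18.2104451732095.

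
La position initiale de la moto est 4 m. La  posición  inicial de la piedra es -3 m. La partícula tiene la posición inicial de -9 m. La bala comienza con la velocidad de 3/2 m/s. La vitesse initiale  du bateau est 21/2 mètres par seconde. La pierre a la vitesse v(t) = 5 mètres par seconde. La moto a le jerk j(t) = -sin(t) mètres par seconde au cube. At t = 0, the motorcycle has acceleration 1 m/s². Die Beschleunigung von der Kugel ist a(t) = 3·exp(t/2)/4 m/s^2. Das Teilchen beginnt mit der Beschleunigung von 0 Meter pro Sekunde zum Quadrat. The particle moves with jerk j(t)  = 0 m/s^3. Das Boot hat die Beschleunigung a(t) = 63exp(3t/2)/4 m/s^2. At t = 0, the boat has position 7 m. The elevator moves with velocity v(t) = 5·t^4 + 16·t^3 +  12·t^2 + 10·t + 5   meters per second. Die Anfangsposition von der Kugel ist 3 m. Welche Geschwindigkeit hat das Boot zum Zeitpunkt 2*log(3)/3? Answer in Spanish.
Necesitamos integrar nuestra ecuación de la aceleración a(t) = 63·exp(3·t/2)/4 1 vez. Tomando ∫a(t)dt y aplicando v(0) = 21/2, encontramos v(t) = 21·exp(3·t/2)/2. De la ecuación de la velocidad v(t) = 21·exp(3·t/2)/2, sustituimos t = 2*log(3)/3 para obtener v = 63/2.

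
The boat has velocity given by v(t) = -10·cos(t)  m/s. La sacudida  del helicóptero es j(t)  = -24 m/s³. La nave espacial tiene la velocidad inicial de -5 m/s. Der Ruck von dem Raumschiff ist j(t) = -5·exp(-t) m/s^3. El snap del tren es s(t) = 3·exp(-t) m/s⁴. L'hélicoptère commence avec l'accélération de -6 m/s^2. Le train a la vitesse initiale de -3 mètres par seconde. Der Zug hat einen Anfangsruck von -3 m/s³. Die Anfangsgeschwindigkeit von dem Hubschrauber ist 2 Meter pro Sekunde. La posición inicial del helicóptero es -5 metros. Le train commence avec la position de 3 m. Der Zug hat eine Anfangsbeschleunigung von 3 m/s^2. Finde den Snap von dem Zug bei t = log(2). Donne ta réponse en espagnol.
De la ecuación del snap s(t) = 3·exp(-t), sustituimos t = log(2) para obtener s = 3/2.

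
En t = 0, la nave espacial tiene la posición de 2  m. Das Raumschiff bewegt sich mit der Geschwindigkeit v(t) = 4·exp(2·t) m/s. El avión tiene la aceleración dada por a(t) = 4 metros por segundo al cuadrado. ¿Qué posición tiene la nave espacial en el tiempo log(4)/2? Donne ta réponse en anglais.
We must find the integral of our velocity equation v(t) = 4·exp(2·t) 1 time. The antiderivative of velocity is position. Using x(0) = 2, we get x(t) = 2·exp(2·t). We have position x(t) = 2·exp(2·t). Substituting t = log(4)/2: x(log(4)/2) = 8.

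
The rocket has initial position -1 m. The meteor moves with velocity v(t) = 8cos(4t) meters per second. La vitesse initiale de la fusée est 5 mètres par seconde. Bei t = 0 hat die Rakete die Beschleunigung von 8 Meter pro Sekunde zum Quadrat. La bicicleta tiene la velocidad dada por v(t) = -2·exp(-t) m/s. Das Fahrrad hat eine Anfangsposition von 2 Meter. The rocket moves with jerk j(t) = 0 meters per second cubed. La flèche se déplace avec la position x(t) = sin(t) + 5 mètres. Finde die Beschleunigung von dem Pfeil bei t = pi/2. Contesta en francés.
En partant de la position x(t) = sin(t) + 5, nous prenons 2 dérivées. En prenant d/dt de x(t), nous trouvons v(t) = cos(t). En dérivant la vitesse, nous obtenons l'accélération: a(t) = -sin(t). En utilisant a(t) = -sin(t) et en substituant t = pi/2, nous trouvons a = -1.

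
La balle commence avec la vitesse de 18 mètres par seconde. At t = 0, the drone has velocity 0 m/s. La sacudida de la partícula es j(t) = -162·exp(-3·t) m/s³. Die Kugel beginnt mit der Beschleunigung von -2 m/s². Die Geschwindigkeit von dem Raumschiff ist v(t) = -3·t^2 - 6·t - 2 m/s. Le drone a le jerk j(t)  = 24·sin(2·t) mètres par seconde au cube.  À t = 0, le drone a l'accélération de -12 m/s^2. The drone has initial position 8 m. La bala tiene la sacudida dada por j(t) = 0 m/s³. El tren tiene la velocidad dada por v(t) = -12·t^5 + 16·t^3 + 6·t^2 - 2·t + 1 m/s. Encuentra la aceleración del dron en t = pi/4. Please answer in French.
Pour résoudre ceci, nous devons prendre 1 primitive de notre équation du jerk j(t) = 24·sin(2·t). La primitive du jerk, avec a(0) = -12, donne l'accélération: a(t) = -12·cos(2·t). De l'équation de l'accélération a(t) = -12·cos(2·t), nous substituons t = pi/4 pour obtenir a = 0.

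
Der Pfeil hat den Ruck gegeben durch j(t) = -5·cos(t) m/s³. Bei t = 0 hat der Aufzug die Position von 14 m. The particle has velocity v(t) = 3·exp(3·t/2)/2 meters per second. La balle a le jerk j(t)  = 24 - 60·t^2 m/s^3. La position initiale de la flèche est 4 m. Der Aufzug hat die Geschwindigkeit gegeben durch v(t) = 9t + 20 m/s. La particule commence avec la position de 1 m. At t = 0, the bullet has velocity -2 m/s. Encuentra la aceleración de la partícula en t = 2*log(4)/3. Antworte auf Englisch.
To solve this, we need to take 1 derivative of our velocity equation v(t) = 3·exp(3·t/2)/2. Taking d/dt of v(t), we find a(t) = 9·exp(3·t/2)/4. From the given acceleration equation a(t) = 9·exp(3·t/2)/4, we substitute t = 2*log(4)/3 to get a = 9.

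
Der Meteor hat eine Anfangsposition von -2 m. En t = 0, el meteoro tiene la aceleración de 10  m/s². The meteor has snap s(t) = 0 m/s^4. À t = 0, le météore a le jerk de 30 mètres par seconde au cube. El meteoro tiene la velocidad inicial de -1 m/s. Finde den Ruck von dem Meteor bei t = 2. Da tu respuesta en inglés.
Starting from snap s(t) = 0, we take 1 antiderivative. Taking ∫s(t)dt and applying j(0) = 30, we find j(t) = 30. From the given jerk equation j(t) = 30, we substitute t = 2 to get j = 30.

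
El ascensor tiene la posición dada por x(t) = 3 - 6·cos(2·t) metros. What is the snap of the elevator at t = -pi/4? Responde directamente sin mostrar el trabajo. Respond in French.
À t = -pi/4, s = 0.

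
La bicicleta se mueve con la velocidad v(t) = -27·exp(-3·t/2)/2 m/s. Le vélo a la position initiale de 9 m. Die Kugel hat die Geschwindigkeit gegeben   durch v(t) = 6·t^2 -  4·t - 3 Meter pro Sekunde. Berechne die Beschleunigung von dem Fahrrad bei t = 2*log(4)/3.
Um dies zu lösen, müssen wir 1 Ableitung unserer Gleichung für die Geschwindigkeit v(t) = -27·exp(-3·t/2)/2 nehmen. Durch Ableiten von der Geschwindigkeit erhalten wir die Beschleunigung: a(t) = 81·exp(-3·t/2)/4. Aus der Gleichung für die Beschleunigung a(t) = 81·exp(-3·t/2)/4, setzen wir t = 2*log(4)/3 ein und erhalten a = 81/16.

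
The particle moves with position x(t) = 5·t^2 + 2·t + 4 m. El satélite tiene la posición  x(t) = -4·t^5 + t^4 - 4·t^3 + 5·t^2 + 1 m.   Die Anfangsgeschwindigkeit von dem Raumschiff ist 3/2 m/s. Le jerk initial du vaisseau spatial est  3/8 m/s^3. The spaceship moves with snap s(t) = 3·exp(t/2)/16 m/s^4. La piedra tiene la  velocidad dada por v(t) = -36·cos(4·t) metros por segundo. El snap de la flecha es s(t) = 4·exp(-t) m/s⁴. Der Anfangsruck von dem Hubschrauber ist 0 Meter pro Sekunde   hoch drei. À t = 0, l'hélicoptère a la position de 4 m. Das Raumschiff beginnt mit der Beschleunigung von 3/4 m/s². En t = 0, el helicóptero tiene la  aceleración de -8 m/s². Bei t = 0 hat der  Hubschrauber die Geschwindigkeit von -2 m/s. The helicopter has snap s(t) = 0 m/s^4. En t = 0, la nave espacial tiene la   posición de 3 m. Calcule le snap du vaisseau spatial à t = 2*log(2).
En utilisant s(t) = 3·exp(t/2)/16 et en substituant t = 2*log(2), nous trouvons s = 3/8.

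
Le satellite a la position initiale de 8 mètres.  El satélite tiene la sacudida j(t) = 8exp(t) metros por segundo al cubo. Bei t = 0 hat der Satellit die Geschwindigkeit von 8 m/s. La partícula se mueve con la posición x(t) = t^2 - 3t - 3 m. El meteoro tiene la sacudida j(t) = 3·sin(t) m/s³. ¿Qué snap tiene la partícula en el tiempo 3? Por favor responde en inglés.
We must differentiate our position equation x(t) = t^2 - 3·t - 3 4 times. The derivative of position gives velocity: v(t) = 2·t - 3. The derivative of velocity gives acceleration: a(t) = 2. Taking d/dt of a(t), we find j(t) = 0. The derivative of jerk gives snap: s(t) = 0. From the given snap equation s(t) = 0, we substitute t = 3 to get s = 0.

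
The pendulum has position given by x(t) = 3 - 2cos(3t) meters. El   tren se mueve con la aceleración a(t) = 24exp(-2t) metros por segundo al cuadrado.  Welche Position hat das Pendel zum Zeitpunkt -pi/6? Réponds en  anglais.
We have position x(t) = 3 - 2·cos(3·t). Substituting t = -pi/6: x(-pi/6) = 3.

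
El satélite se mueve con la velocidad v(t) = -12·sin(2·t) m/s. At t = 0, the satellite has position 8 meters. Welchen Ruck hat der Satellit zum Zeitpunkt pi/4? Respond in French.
Pour résoudre ceci, nous devons prendre 2 dérivées de notre équation de la vitesse v(t) = -12·sin(2·t). En dérivant la vitesse, nous obtenons l'accélération: a(t) = -24·cos(2·t). En dérivant l'accélération, nous obtenons le jerk: j(t) = 48·sin(2·t). Nous avons le jerk j(t) = 48·sin(2·t). En substituant t = pi/4: j(pi/4) = 48.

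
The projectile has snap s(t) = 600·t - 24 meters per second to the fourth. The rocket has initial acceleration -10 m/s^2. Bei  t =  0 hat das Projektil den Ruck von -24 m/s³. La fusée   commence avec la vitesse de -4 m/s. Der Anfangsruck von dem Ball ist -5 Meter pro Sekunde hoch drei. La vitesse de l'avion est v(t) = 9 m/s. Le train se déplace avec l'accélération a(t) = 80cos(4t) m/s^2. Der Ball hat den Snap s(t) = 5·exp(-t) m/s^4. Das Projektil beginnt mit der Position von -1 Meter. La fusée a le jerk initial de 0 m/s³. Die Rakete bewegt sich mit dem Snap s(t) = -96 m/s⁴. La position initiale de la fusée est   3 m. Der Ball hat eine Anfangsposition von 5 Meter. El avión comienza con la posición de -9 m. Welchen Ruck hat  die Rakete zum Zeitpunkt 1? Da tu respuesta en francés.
Pour résoudre ceci, nous devons prendre 1 intégrale de notre équation du snap s(t) = -96. En prenant ∫s(t)dt et en appliquant j(0) = 0, nous trouvons j(t) = -96·t. Nous avons le jerk j(t) = -96·t. En substituant t = 1: j(1) = -96.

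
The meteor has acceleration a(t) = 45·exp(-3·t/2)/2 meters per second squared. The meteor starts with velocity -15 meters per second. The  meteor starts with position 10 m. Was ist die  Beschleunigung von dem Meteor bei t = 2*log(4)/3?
Mit a(t) = 45·exp(-3·t/2)/2 und Einsetzen von t = 2*log(4)/3, finden wir a = 45/8.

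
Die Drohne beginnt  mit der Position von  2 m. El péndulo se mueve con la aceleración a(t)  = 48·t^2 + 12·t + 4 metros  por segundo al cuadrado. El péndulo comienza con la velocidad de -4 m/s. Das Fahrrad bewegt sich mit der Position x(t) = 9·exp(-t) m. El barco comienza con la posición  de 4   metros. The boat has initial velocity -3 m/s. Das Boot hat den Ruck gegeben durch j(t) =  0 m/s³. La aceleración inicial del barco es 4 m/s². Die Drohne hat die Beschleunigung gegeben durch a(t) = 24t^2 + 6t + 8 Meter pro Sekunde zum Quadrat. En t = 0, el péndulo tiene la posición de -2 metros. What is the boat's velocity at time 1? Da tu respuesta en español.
Partiendo de la sacudida j(t) = 0, tomamos 2 integrales. Tomando ∫j(t)dt y aplicando a(0) = 4, encontramos a(t) = 4. La antiderivada de la aceleración, con v(0) = -3, da la velocidad: v(t) = 4·t - 3. Usando v(t) = 4·t - 3 y sustituyendo t = 1, encontramos v = 1.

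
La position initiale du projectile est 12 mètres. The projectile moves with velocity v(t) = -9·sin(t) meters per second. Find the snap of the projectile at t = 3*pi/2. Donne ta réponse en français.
Nous devons dériver notre équation de la vitesse v(t) = -9·sin(t) 3 fois. La dérivée de la vitesse donne l'accélération: a(t) = -9·cos(t). En prenant d/dt de a(t), nous trouvons j(t) = 9·sin(t). En dérivant le jerk, nous obtenons le snap: s(t) = 9·cos(t). De l'équation du snap s(t) = 9·cos(t), nous substituons t = 3*pi/2 pour obtenir s = 0.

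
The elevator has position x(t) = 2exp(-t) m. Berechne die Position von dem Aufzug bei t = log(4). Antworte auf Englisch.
From the given position equation x(t) = 2·exp(-t), we substitute t = log(4) to get x = 1/2.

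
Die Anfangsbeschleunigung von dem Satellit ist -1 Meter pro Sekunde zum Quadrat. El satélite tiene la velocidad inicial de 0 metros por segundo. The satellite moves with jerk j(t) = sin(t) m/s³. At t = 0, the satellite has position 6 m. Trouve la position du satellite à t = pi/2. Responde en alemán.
Wir müssen unsere Gleichung für den Ruck j(t) = sin(t) 3-mal integrieren. Das Integral von dem Ruck ist die Beschleunigung. Mit a(0) = -1 erhalten wir a(t) = -cos(t). Die Stammfunktion von der Beschleunigung ist die Geschwindigkeit. Mit v(0) = 0 erhalten wir v(t) = -sin(t). Die Stammfunktion von der Geschwindigkeit ist die Position. Mit x(0) = 6 erhalten wir x(t) = cos(t) + 5. Wir haben die Position x(t) = cos(t) + 5. Durch Einsetzen von t = pi/2: x(pi/2) = 5.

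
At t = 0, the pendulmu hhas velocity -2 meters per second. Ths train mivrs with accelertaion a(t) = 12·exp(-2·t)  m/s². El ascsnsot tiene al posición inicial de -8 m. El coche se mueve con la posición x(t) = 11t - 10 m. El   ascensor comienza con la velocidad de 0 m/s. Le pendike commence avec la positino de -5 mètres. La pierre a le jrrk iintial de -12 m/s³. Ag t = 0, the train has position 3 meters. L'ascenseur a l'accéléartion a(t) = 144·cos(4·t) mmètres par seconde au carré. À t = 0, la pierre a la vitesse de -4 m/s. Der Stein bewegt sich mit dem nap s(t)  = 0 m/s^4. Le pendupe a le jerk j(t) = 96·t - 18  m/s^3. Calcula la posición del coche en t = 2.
Usando x(t) = 11·t - 10 y sustituyendo t = 2, encontramos x = 12.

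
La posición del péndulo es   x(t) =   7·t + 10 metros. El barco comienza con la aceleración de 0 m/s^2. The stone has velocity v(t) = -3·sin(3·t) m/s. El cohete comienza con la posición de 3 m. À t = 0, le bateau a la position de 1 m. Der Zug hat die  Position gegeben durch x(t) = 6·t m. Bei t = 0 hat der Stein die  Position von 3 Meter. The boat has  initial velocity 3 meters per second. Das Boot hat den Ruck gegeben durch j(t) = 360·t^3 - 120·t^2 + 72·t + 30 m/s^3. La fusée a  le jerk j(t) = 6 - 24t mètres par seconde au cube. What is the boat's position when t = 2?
We need to integrate our jerk equation j(t) = 360·t^3 - 120·t^2 + 72·t + 30 3 times. Integrating jerk and using the initial condition a(0) = 0, we get a(t) = 2·t·(45·t^3 - 20·t^2 + 18·t + 15). The antiderivative of acceleration is velocity. Using v(0) = 3, we get v(t) = 18·t^5 - 10·t^4 + 12·t^3 + 15·t^2 + 3. Integrating velocity and using the initial condition x(0) = 1, we get x(t) = 3·t^6 - 2·t^5 + 3·t^4 + 5·t^3 + 3·t + 1. We have position x(t) = 3·t^6 - 2·t^5 + 3·t^4 + 5·t^3 + 3·t + 1. Substituting t = 2: x(2) = 223.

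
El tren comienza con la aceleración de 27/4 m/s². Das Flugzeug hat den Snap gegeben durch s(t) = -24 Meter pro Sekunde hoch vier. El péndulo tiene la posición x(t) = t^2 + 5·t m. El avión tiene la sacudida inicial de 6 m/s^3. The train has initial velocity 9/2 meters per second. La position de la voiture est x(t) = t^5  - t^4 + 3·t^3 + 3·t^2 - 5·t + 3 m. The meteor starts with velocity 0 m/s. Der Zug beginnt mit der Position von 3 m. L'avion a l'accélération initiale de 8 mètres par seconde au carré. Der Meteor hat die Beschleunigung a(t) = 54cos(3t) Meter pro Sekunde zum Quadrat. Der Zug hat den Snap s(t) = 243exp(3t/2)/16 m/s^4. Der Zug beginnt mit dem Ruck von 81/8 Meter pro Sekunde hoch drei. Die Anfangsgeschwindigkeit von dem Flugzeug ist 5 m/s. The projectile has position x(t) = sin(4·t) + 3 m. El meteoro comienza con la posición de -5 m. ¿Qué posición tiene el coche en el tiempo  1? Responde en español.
Tenemos la posición x(t) = t^5 - t^4 + 3·t^3 + 3·t^2 - 5·t + 3. Sustituyendo t = 1: x(1) = 4.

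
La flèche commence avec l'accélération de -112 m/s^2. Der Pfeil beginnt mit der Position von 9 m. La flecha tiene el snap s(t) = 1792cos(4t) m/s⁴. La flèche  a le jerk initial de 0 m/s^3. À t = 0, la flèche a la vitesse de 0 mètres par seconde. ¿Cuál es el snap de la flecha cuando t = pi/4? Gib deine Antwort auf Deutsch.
Mit s(t) = 1792·cos(4·t) und Einsetzen von t = pi/4, finden wir s = -1792.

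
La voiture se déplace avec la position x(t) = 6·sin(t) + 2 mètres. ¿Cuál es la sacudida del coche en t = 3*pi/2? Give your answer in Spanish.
Para resolver esto, necesitamos tomar 3 derivadas de nuestra ecuación de la posición x(t) = 6·sin(t) + 2. La derivada de la posición da la velocidad: v(t) = 6·cos(t). Tomando d/dt de v(t), encontramos a(t) = -6·sin(t). La derivada de la aceleración da la sacudida: j(t) = -6·cos(t). De la ecuación de la sacudida j(t) = -6·cos(t), sustituimos t = 3*pi/2 para obtener j = 0.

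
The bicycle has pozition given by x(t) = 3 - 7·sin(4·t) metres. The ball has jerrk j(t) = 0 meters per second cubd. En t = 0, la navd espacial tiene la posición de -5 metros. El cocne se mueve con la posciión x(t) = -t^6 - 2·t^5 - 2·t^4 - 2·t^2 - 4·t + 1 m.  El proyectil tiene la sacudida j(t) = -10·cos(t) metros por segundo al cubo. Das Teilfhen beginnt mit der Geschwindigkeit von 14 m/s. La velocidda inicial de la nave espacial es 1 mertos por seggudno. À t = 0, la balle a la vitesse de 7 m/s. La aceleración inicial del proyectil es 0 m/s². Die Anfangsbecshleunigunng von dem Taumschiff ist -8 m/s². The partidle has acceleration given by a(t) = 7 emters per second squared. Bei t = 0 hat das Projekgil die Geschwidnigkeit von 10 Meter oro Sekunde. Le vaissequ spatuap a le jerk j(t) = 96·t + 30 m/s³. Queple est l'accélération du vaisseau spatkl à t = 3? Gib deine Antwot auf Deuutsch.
Wir müssen das Integral unserer Gleichung für den Ruck j(t) = 96·t + 30 1-mal finden. Die Stammfunktion von dem Ruck, mit a(0) = -8, ergibt die Beschleunigung: a(t) = 48·t^2 + 30·t - 8. Wir haben die Beschleunigung a(t) = 48·t^2 + 30·t - 8. Durch Einsetzen von t = 3: a(3) = 514.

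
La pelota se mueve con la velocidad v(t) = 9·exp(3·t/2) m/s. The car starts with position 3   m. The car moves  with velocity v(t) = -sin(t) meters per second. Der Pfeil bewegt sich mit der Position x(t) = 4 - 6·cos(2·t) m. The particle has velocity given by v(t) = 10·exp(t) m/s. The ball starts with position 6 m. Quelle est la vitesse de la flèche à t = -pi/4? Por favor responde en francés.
Nous devons dériver notre équation de la position x(t) = 4 - 6·cos(2·t) 1 fois. La dérivée de la position donne la vitesse: v(t) = 12·sin(2·t). Nous avons la vitesse v(t) = 12·sin(2·t). En substituant t = -pi/4: v(-pi/4) = -12.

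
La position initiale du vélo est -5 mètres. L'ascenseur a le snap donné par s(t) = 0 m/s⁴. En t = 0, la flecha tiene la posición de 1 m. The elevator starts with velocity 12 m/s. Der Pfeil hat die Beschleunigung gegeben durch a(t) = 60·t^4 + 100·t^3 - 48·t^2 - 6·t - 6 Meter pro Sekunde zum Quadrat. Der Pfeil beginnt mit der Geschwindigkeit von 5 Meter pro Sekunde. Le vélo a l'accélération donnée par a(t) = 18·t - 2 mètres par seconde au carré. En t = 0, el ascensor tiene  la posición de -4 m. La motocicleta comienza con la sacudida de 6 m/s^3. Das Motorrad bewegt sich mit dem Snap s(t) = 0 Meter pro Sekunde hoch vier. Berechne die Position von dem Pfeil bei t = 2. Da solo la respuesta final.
x(2) = 215.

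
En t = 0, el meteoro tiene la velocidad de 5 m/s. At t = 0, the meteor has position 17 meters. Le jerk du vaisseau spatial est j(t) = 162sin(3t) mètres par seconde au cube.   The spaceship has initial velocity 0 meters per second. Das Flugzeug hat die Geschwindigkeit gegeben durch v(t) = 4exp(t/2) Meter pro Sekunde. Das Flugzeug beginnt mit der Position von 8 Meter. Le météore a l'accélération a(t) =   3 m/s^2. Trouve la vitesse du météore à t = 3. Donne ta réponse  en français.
Nous devons intégrer notre équation de l'accélération a(t) = 3 1 fois. En intégrant l'accélération et en utilisant la condition initiale v(0) = 5, nous obtenons v(t) = 3·t + 5. En utilisant v(t) = 3·t + 5 et en substituant t = 3, nous trouvons v = 14.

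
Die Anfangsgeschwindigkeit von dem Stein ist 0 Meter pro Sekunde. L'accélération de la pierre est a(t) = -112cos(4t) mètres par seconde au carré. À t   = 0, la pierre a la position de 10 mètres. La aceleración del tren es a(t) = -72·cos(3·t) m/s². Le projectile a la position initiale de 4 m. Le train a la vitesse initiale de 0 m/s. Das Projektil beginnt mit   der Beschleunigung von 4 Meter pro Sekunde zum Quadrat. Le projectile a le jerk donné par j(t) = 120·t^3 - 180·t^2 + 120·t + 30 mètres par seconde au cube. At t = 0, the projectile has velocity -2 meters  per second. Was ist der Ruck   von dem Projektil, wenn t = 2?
Wir haben den Ruck j(t) = 120·t^3 - 180·t^2 + 120·t + 30. Durch Einsetzen von t = 2: j(2) = 510.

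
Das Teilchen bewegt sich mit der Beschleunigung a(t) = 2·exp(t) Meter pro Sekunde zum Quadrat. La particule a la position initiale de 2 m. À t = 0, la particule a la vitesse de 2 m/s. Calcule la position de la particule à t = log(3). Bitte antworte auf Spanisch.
Partiendo de la aceleración a(t) = 2·exp(t), tomamos 2 antiderivadas. La integral de la aceleración, con v(0) = 2, da la velocidad: v(t) = 2·exp(t). La antiderivada de la velocidad, con x(0) = 2, da la posición: x(t) = 2·exp(t). Usando x(t) = 2·exp(t) y sustituyendo t = log(3), encontramos x = 6.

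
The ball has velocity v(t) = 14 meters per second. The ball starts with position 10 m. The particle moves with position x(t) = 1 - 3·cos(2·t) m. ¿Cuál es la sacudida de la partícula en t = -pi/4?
Para resolver esto, necesitamos tomar 3 derivadas de nuestra ecuación de la posición x(t) = 1 - 3·cos(2·t). La derivada de la posición da la velocidad: v(t) = 6·sin(2·t). Tomando d/dt de v(t), encontramos a(t) = 12·cos(2·t). Derivando la aceleración, obtenemos la sacudida: j(t) = -24·sin(2·t). De la ecuación de la sacudida j(t) = -24·sin(2·t), sustituimos t = -pi/4 para obtener j = 24.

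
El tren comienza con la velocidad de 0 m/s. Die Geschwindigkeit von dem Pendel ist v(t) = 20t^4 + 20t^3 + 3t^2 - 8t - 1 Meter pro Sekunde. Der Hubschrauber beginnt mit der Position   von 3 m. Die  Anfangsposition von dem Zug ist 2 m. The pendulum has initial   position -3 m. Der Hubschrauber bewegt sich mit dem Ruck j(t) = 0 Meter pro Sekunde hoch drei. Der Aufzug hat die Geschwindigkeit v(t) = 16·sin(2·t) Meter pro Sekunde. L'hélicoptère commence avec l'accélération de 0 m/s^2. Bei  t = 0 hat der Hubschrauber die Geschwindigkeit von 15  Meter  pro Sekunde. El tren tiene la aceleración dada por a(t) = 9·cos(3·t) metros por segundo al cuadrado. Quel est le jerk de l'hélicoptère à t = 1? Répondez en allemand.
Wir haben den Ruck j(t) = 0. Durch Einsetzen von t = 1: j(1) = 0.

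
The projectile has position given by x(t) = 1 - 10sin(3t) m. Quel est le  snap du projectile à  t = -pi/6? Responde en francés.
Nous devons dériver notre équation de la position x(t) = 1 - 10·sin(3·t) 4 fois. La dérivée de la position donne la vitesse: v(t) = -30·cos(3·t). En dérivant la vitesse, nous obtenons l'accélération: a(t) = 90·sin(3·t). La dérivée de l'accélération donne le jerk: j(t) = 270·cos(3·t). En dérivant le jerk, nous obtenons le snap: s(t) = -810·sin(3·t). De l'équation du snap s(t) = -810·sin(3·t), nous substituons t = -pi/6 pour obtenir s = 810.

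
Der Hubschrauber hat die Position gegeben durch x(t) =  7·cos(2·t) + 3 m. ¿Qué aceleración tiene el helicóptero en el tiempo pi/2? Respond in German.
Wir müssen unsere Gleichung für die Position x(t) = 7·cos(2·t) + 3 2-mal ableiten. Die Ableitung von der Position ergibt die Geschwindigkeit: v(t) = -14·sin(2·t). Mit d/dt von v(t) finden wir a(t) = -28·cos(2·t). Aus der Gleichung für die Beschleunigung a(t) = -28·cos(2·t), setzen wir t = pi/2 ein und erhalten a = 28.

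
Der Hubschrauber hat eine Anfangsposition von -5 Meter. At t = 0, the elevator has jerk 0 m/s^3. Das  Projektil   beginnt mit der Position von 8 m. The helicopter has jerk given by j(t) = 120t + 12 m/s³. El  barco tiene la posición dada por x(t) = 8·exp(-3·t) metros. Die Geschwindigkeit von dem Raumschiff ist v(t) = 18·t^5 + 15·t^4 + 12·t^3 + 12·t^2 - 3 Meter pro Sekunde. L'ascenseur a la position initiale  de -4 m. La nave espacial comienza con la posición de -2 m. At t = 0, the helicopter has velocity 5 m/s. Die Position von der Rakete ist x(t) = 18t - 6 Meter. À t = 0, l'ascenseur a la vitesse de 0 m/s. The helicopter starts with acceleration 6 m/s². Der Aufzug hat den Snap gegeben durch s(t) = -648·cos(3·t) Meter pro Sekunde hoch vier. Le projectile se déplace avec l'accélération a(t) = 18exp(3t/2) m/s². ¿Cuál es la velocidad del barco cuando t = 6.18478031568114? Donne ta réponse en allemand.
Wir müssen unsere Gleichung für die Position x(t) = 8·exp(-3·t) 1-mal ableiten. Durch Ableiten von der Position erhalten wir die Geschwindigkeit: v(t) = -24·exp(-3·t). Wir haben die Geschwindigkeit v(t) = -24·exp(-3·t). Durch Einsetzen von t = 6.18478031568114: v(6.18478031568114) = -2.09972951544128E-7.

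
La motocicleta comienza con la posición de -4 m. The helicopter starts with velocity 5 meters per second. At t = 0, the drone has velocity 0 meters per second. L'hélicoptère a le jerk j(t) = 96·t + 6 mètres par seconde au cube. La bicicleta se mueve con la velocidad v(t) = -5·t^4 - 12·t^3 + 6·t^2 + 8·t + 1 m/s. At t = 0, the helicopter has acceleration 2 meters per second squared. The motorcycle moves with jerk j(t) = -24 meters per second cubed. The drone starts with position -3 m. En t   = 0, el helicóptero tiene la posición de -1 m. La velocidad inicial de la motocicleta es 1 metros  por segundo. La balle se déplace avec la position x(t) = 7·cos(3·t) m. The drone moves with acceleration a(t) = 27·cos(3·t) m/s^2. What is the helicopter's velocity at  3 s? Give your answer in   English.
To find the answer, we compute 2 antiderivatives of j(t) = 96·t + 6. The antiderivative of jerk is acceleration. Using a(0) = 2, we get a(t) = 48·t^2 + 6·t + 2. The integral of acceleration, with v(0) = 5, gives velocity: v(t) = 16·t^3 + 3·t^2 + 2·t + 5. We have velocity v(t) = 16·t^3 + 3·t^2 + 2·t + 5. Substituting t = 3: v(3) = 470.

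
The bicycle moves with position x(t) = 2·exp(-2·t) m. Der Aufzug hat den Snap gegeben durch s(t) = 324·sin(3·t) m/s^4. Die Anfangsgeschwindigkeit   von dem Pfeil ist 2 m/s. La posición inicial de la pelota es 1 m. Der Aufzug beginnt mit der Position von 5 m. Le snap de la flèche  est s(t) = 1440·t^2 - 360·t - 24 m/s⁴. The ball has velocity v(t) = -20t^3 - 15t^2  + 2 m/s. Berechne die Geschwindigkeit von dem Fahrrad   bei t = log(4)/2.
Wir müssen unsere Gleichung für die Position x(t) = 2·exp(-2·t) 1-mal ableiten. Durch Ableiten von der Position erhalten wir die Geschwindigkeit: v(t) = -4·exp(-2·t). Wir haben die Geschwindigkeit v(t) = -4·exp(-2·t). Durch Einsetzen von t = log(4)/2: v(log(4)/2) = -1.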